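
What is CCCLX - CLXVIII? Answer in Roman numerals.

CCCLX = 360
CLXVIII = 168
360 - 168 = 192

CXCII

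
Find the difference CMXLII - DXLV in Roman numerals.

CMXLII = 942
DXLV = 545
942 - 545 = 397

CCCXCVII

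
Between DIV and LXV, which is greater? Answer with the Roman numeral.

DIV = 504
LXV = 65
504 is larger

DIV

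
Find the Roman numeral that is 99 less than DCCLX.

DCCLX = 760
760 - 99 = 661

DCLXI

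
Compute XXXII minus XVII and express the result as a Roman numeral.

XXXII = 32
XVII = 17
32 - 17 = 15

XV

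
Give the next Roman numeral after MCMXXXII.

MCMXXXII = 1932, so the next integer is 1932 + 1 = 1933

MCMXXXIII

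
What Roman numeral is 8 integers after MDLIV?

MDLIV = 1554
1554 + 8 = 1562

MDLXII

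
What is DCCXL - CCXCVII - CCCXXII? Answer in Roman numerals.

DCCXL = 740, CCXCVII = 297, CCCXXII = 322
740 - 297 = 443
443 - 322 = 121

CXXI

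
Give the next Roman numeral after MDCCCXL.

MDCCCXL = 1840; next is 1841

MDCCCXLI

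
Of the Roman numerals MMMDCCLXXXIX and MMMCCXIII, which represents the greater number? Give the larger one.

MMMDCCLXXXIX = 3789
MMMCCXIII = 3213
3789 is larger

MMMDCCLXXXIX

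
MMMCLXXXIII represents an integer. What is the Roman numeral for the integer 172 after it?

MMMCLXXXIII = 3183
3183 + 172 = 3355

MMMCCCLV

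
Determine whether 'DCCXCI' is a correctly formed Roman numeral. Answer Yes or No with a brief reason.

'DCCXCI': Check the rules: uses only the symbols I, V, X, L, C, D, M; no symbol is repeated more than three times in a row; V, L and D each appear at most once; the only place a smaller symbol precedes a larger one is the allowed subtractive pair XC, the symbol right after such a pair (if any) is smaller than the pair's first symbol, and otherwise the values never increase from left to right. Value: D (500) + C (100) + C (100) + XC (90) + I (1) = 791. So it is a valid standard Roman numeral.

Yes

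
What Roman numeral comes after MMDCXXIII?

MMDCXXIII = 2623, so the next integer is 2623 + 1 = 2624

MMDCXXIV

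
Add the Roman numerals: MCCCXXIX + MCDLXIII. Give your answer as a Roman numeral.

MCCCXXIX = 1329
MCDLXIII = 1463
1329 + 1463 = 2792

MMDCCXCII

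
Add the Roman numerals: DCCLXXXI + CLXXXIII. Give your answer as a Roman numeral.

DCCLXXXI = 781
CLXXXIII = 183
781 + 183 = 964

CMLXIV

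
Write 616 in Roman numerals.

Convert 616 to Roman numerals:
  616 contains 1×500 (D)
  116 contains 1×100 (C)
  16 contains 1×10 (X)
  6 contains 1×5 (V)
  1 contains 1×1 (I)

DCXVI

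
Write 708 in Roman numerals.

Convert 708 to Roman numerals:
  708 contains 1×500 (D)
  208 contains 2×100 (CC)
  8 contains 1×5 (V)
  3 contains 3×1 (III)

DCCVIII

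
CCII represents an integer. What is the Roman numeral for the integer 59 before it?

CCII = 202
202 - 59 = 143

CXLIII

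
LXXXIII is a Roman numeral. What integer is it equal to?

LXXXIII: L=50, X=10, X=10, X=10, I=1, I=1, I=1
50 + 10 + 10 + 10 + 1 + 1 + 1 = 83

83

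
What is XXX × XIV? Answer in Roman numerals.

XXX = 30
XIV = 14
30 × 14 = 420

CDXX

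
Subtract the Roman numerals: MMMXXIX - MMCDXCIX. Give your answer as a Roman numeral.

MMMXXIX = 3029
MMCDXCIX = 2499
3029 - 2499 = 530

DXXX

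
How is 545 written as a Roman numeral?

Convert 545 to Roman numerals:
  545 contains 1×500 (D)
  45 contains 1×40 (XL)
  5 contains 1×5 (V)

DXLV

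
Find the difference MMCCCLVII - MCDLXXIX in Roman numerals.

MMCCCLVII = 2357
MCDLXXIX = 1479
2357 - 1479 = 878

DCCCLXXVIII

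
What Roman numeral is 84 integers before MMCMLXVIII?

MMCMLXVIII = 2968
2968 - 84 = 2884

MMDCCCLXXXIV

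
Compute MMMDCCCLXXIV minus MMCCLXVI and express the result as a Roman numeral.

MMMDCCCLXXIV = 3874
MMCCLXVI = 2266
3874 - 2266 = 1608

MDCVIII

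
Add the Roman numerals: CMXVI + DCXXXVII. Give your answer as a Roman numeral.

CMXVI = 916
DCXXXVII = 637
916 + 637 = 1553

MDLIII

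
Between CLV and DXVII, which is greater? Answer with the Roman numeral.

CLV = 155
DXVII = 517
517 is larger

DXVII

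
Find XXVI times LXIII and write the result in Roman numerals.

XXVI = 26
LXIII = 63
26 × 63 = 1638

MDCXXXVIII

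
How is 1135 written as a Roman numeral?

Convert 1135 to Roman numerals:
  1135 contains 1×1000 (M)
  135 contains 1×100 (C)
  35 contains 3×10 (XXX)
  5 contains 1×5 (V)

MCXXXV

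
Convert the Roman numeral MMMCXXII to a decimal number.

MMMCXXII: M=1000, M=1000, M=1000, C=100, X=10, X=10, I=1, I=1
1000 + 1000 + 1000 + 100 + 10 + 10 + 1 + 1 = 3122

3122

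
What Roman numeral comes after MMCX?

MMCX = 2110; next is 2111

MMCXI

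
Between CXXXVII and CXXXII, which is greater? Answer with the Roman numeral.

CXXXVII = 137
CXXXII = 132
137 is larger

CXXXVII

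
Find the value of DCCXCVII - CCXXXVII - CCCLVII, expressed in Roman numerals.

DCCXCVII = 797, CCXXXVII = 237, CCCLVII = 357
797 - 237 = 560
560 - 357 = 203

CCIII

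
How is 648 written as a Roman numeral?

Convert 648 to Roman numerals:
  648 contains 1×500 (D)
  148 contains 1×100 (C)
  48 contains 1×40 (XL)
  8 contains 1×5 (V)
  3 contains 3×1 (III)

DCXLVIII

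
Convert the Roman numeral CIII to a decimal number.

CIII: C=100, I=1, I=1, I=1
100 + 1 + 1 + 1 = 103

103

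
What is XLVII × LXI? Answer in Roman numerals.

XLVII = 47
LXI = 61
47 × 61 = 2867

MMDCCCLXVII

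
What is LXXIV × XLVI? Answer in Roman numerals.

LXXIV = 74
XLVI = 46
74 × 46 = 3404

MMMCDIV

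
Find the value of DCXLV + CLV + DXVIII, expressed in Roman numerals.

DCXLV = 645, CLV = 155, DXVIII = 518
645 + 155 = 800
800 + 518 = 1318

MCCCXVIII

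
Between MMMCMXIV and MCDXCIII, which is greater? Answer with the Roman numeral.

MMMCMXIV = 3914
MCDXCIII = 1493
3914 is larger

MMMCMXIV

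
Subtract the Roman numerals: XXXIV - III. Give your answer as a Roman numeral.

XXXIV = 34
III = 3
34 - 3 = 31

XXXI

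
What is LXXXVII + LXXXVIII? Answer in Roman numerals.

LXXXVII = 87
LXXXVIII = 88
87 + 88 = 175

CLXXV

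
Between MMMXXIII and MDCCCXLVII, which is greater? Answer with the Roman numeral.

MMMXXIII = 3023
MDCCCXLVII = 1847
3023 is larger

MMMXXIII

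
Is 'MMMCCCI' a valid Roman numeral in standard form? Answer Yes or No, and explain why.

'MMMCCCI': Check the rules: uses only the symbols I, V, X, L, C, D, M; no symbol is repeated more than three times in a row; V, L and D each appear at most once; no smaller symbol precedes a larger one (values never increase from left to right). Value: M (1000) + M (1000) + M (1000) + C (100) + C (100) + C (100) + I (1) = 3301. So it is a valid standard Roman numeral.

Yes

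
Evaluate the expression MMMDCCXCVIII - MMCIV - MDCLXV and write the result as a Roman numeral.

MMMDCCXCVIII = 3798, MMCIV = 2104, MDCLXV = 1665
3798 - 2104 = 1694
1694 - 1665 = 29

XXIX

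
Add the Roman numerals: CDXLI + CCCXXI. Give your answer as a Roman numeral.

CDXLI = 441
CCCXXI = 321
441 + 321 = 762

DCCLXII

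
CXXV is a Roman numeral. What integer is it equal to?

CXXV: C=100, X=10, X=10, V=5
100 + 10 + 10 + 5 = 125

125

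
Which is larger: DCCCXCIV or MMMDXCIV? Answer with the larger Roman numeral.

DCCCXCIV = 894
MMMDXCIV = 3594
3594 is larger

MMMDXCIV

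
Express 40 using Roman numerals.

Convert 40 to Roman numerals:
  40 contains 1×40 (XL)

XL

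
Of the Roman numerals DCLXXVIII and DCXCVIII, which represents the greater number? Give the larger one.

DCLXXVIII = 678
DCXCVIII = 698
698 is larger

DCXCVIII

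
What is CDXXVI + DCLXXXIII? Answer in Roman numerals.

CDXXVI = 426
DCLXXXIII = 683
426 + 683 = 1109

MCIX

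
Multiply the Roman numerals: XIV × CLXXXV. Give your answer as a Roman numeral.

XIV = 14
CLXXXV = 185
14 × 185 = 2590

MMDXC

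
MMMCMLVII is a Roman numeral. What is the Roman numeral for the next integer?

MMMCMLVII = 3957; next is 3958

MMMCMLVIII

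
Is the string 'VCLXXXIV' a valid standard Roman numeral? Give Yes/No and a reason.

'VCLXXXIV': V should not appear more than once

No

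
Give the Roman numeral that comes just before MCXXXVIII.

MCXXXVIII = 1138; previous is 1137

MCXXXVII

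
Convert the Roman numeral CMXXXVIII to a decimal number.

CMXXXVIII: CM=900, X=10, X=10, X=10, V=5, I=1, I=1, I=1
900 + 10 + 10 + 10 + 5 + 1 + 1 + 1 = 938

938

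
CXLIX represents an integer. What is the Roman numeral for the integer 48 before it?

CXLIX = 149
149 - 48 = 101

CI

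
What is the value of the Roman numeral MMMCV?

MMMCV: M=1000, M=1000, M=1000, C=100, V=5
1000 + 1000 + 1000 + 100 + 5 = 3105

3105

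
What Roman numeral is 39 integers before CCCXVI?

CCCXVI = 316
316 - 39 = 277

CCLXXVII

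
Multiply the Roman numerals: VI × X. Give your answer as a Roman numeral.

VI = 6
X = 10
6 × 10 = 60

LX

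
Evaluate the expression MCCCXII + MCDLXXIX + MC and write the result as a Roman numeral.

MCCCXII = 1312, MCDLXXIX = 1479, MC = 1100
1312 + 1479 = 2791
2791 + 1100 = 3891

MMMDCCCXCI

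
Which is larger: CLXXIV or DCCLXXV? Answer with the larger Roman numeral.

CLXXIV = 174
DCCLXXV = 775
775 is larger

DCCLXXV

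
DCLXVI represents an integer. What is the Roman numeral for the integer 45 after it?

DCLXVI = 666
666 + 45 = 711

DCCXI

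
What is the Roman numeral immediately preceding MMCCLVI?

MMCCLVI = 2256, so the previous integer is 2256 - 1 = 2255

MMCCLV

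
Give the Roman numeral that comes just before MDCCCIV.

MDCCCIV = 1804; previous is 1803

MDCCCIII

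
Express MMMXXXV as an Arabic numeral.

MMMXXXV: M=1000, M=1000, M=1000, X=10, X=10, X=10, V=5
1000 + 1000 + 1000 + 10 + 10 + 10 + 5 = 3035

3035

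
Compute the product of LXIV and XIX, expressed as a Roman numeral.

LXIV = 64
XIX = 19
64 × 19 = 1216

MCCXVI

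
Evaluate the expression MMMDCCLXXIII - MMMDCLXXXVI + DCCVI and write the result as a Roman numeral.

MMMDCCLXXIII = 3773, MMMDCLXXXVI = 3686, DCCVI = 706
3773 - 3686 = 87
87 + 706 = 793

DCCXCIII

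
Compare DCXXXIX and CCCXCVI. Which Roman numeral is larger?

DCXXXIX = 639
CCCXCVI = 396
639 is larger

DCXXXIX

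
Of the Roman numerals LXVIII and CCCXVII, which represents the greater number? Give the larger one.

LXVIII = 68
CCCXVII = 317
317 is larger

CCCXVII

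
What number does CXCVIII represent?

CXCVIII: C=100, XC=90, V=5, I=1, I=1, I=1
100 + 90 + 5 + 1 + 1 + 1 = 198

198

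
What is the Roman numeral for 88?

Convert 88 to Roman numerals:
  88 contains 1×50 (L)
  38 contains 3×10 (XXX)
  8 contains 1×5 (V)
  3 contains 3×1 (III)

LXXXVIII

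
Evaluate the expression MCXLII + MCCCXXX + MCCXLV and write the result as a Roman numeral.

MCXLII = 1142, MCCCXXX = 1330, MCCXLV = 1245
1142 + 1330 = 2472
2472 + 1245 = 3717

MMMDCCXVII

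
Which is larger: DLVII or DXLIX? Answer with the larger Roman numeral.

DLVII = 557
DXLIX = 549
557 is larger

DLVII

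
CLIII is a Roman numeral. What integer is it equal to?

CLIII: C=100, L=50, I=1, I=1, I=1
100 + 50 + 1 + 1 + 1 = 153

153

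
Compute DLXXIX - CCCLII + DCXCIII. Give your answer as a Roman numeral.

DLXXIX = 579, CCCLII = 352, DCXCIII = 693
579 - 352 = 227
227 + 693 = 920

CMXX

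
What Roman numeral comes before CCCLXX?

CCCLXX = 370, so the previous integer is 370 - 1 = 369

CCCLXIX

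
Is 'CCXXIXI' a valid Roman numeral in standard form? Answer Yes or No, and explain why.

'CCXXIXI': I cannot come right after the subtractive pair IX: once I is subtracted in IX, the next symbol must be smaller than I

No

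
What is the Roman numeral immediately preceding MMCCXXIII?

MMCCXXIII = 2223, so the previous integer is 2223 - 1 = 2222

MMCCXXII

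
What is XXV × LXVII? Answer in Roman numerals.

XXV = 25
LXVII = 67
25 × 67 = 1675

MDCLXXV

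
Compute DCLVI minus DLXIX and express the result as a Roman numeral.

DCLVI = 656
DLXIX = 569
656 - 569 = 87

LXXXVII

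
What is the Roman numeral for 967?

Convert 967 to Roman numerals:
  967 contains 1×900 (CM)
  67 contains 1×50 (L)
  17 contains 1×10 (X)
  7 contains 1×5 (V)
  2 contains 2×1 (II)

CMLXVII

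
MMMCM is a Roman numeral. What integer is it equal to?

MMMCM: M=1000, M=1000, M=1000, CM=900
1000 + 1000 + 1000 + 900 = 3900

3900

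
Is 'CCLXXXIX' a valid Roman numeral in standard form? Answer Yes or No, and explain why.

'CCLXXXIX': Check the rules: uses only the symbols I, V, X, L, C, D, M; no symbol is repeated more than three times in a row; V, L and D each appear at most once; the only place a smaller symbol precedes a larger one is the allowed subtractive pair IX, the symbol right after such a pair (if any) is smaller than the pair's first symbol, and otherwise the values never increase from left to right. Value: C (100) + C (100) + L (50) + X (10) + X (10) + X (10) + IX (9) = 289. So it is a valid standard Roman numeral.

Yes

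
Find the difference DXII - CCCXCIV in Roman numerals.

DXII = 512
CCCXCIV = 394
512 - 394 = 118

CXVIII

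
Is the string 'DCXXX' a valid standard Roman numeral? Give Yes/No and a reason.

'DCXXX': Check the rules: uses only the symbols I, V, X, L, C, D, M; no symbol is repeated more than three times in a row; V, L and D each appear at most once; no smaller symbol precedes a larger one (values never increase from left to right). Value: D (500) + C (100) + X (10) + X (10) + X (10) = 630. So it is a valid standard Roman numeral.

Yes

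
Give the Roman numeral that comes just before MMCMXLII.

MMCMXLII = 2942; previous is 2941

MMCMXLI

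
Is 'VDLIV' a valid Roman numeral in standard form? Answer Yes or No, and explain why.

'VDLIV': V should not appear more than once

No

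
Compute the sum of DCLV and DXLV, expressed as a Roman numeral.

DCLV = 655
DXLV = 545
655 + 545 = 1200

MCC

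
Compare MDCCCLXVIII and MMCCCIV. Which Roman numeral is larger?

MDCCCLXVIII = 1868
MMCCCIV = 2304
2304 is larger

MMCCCIV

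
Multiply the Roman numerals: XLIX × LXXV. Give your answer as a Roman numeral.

XLIX = 49
LXXV = 75
49 × 75 = 3675

MMMDCLXXV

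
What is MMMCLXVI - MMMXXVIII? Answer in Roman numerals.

MMMCLXVI = 3166
MMMXXVIII = 3028
3166 - 3028 = 138

CXXXVIII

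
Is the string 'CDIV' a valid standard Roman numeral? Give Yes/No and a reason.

'CDIV': Check the rules: uses only the symbols I, V, X, L, C, D, M; no symbol is repeated more than three times in a row; V, L and D each appear at most once; the only places a smaller symbol precedes a larger one are the allowed subtractive pairs CD, IV, the symbol right after such a pair (if any) is smaller than the pair's first symbol, and otherwise the values never increase from left to right. Value: CD (400) + IV (4) = 404. So it is a valid standard Roman numeral.

Yes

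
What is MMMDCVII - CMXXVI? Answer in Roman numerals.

MMMDCVII = 3607
CMXXVI = 926
3607 - 926 = 2681

MMDCLXXXI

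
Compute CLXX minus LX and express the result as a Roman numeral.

CLXX = 170
LX = 60
170 - 60 = 110

CX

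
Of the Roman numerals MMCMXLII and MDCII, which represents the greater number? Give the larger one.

MMCMXLII = 2942
MDCII = 1602
2942 is larger

MMCMXLII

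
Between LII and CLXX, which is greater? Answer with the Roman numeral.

LII = 52
CLXX = 170
170 is larger

CLXX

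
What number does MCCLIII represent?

MCCLIII: M=1000, C=100, C=100, L=50, I=1, I=1, I=1
1000 + 100 + 100 + 50 + 1 + 1 + 1 = 1253

1253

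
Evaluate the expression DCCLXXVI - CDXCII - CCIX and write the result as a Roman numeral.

DCCLXXVI = 776, CDXCII = 492, CCIX = 209
776 - 492 = 284
284 - 209 = 75

LXXV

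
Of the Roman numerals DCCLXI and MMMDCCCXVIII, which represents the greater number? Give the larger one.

DCCLXI = 761
MMMDCCCXVIII = 3818
3818 is larger

MMMDCCCXVIII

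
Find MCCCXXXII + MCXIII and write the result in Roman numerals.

MCCCXXXII = 1332
MCXIII = 1113
1332 + 1113 = 2445

MMCDXLV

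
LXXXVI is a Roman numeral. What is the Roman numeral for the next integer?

LXXXVI = 86; next is 87

LXXXVII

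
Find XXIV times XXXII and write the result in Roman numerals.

XXIV = 24
XXXII = 32
24 × 32 = 768

DCCLXVIII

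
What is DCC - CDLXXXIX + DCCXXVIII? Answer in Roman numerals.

DCC = 700, CDLXXXIX = 489, DCCXXVIII = 728
700 - 489 = 211
211 + 728 = 939

CMXXXIX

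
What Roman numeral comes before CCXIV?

CCXIV = 214; previous is 213

CCXIII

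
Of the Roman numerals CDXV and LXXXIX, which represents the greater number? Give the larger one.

CDXV = 415
LXXXIX = 89
415 is larger

CDXV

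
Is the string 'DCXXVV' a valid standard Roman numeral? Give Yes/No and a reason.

'DCXXVV': V should not appear more than once

No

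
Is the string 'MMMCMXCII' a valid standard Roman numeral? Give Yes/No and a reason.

'MMMCMXCII': Check the rules: uses only the symbols I, V, X, L, C, D, M; no symbol is repeated more than three times in a row; V, L and D each appear at most once; the only places a smaller symbol precedes a larger one are the allowed subtractive pairs CM, XC, the symbol right after such a pair (if any) is smaller than the pair's first symbol, and otherwise the values never increase from left to right. Value: M (1000) + M (1000) + M (1000) + CM (900) + XC (90) + I (1) + I (1) = 3992. So it is a valid standard Roman numeral.

Yes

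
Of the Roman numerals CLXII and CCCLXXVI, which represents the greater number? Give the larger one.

CLXII = 162
CCCLXXVI = 376
376 is larger

CCCLXXVI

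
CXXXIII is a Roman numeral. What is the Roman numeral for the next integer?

CXXXIII = 133, so the next integer is 133 + 1 = 134

CXXXIV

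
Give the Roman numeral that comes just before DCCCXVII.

DCCCXVII = 817, so the previous integer is 817 - 1 = 816

DCCCXVI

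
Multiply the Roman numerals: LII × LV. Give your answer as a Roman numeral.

LII = 52
LV = 55
52 × 55 = 2860

MMDCCCLX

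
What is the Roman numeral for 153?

Convert 153 to Roman numerals:
  153 contains 1×100 (C)
  53 contains 1×50 (L)
  3 contains 3×1 (III)

CLIII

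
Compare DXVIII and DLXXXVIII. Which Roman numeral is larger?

DXVIII = 518
DLXXXVIII = 588
588 is larger

DLXXXVIII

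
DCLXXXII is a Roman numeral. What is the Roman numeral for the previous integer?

DCLXXXII = 682, so the previous integer is 682 - 1 = 681

DCLXXXI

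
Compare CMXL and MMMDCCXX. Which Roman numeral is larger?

CMXL = 940
MMMDCCXX = 3720
3720 is larger

MMMDCCXX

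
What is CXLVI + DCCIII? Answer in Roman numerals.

CXLVI = 146
DCCIII = 703
146 + 703 = 849

DCCCXLIX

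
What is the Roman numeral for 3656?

Convert 3656 to Roman numerals:
  3656 contains 3×1000 (MMM)
  656 contains 1×500 (D)
  156 contains 1×100 (C)
  56 contains 1×50 (L)
  6 contains 1×5 (V)
  1 contains 1×1 (I)

MMMDCLVI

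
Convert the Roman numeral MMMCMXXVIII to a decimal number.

MMMCMXXVIII: M=1000, M=1000, M=1000, CM=900, X=10, X=10, V=5, I=1, I=1, I=1
1000 + 1000 + 1000 + 900 + 10 + 10 + 5 + 1 + 1 + 1 = 3928

3928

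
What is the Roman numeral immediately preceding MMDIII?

MMDIII = 2503; previous is 2502

MMDII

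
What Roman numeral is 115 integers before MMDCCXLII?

MMDCCXLII = 2742
2742 - 115 = 2627

MMDCXXVII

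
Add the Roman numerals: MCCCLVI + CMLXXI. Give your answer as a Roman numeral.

MCCCLVI = 1356
CMLXXI = 971
1356 + 971 = 2327

MMCCCXXVII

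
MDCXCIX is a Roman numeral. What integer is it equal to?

MDCXCIX: M=1000, D=500, C=100, XC=90, IX=9
1000 + 500 + 100 + 90 + 9 = 1699

1699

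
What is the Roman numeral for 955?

Convert 955 to Roman numerals:
  955 contains 1×900 (CM)
  55 contains 1×50 (L)
  5 contains 1×5 (V)

CMLV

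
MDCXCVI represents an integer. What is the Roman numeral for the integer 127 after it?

MDCXCVI = 1696
1696 + 127 = 1823

MDCCCXXIII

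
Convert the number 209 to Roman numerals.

Convert 209 to Roman numerals:
  209 contains 2×100 (CC)
  9 contains 1×9 (IX)

CCIX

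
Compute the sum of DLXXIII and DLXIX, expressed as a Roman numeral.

DLXXIII = 573
DLXIX = 569
573 + 569 = 1142

MCXLII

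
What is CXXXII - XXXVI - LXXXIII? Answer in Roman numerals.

CXXXII = 132, XXXVI = 36, LXXXIII = 83
132 - 36 = 96
96 - 83 = 13

XIII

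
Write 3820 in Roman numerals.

Convert 3820 to Roman numerals:
  3820 contains 3×1000 (MMM)
  820 contains 1×500 (D)
  320 contains 3×100 (CCC)
  20 contains 2×10 (XX)

MMMDCCCXX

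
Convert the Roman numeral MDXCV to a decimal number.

MDXCV: M=1000, D=500, XC=90, V=5
1000 + 500 + 90 + 5 = 1595

1595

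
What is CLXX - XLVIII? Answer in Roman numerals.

CLXX = 170
XLVIII = 48
170 - 48 = 122

CXXII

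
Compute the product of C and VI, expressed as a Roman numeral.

C = 100
VI = 6
100 × 6 = 600

DC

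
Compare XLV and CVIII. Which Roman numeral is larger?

XLV = 45
CVIII = 108
108 is larger

CVIII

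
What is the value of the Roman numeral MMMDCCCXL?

MMMDCCCXL: M=1000, M=1000, M=1000, D=500, C=100, C=100, C=100, XL=40
1000 + 1000 + 1000 + 500 + 100 + 100 + 100 + 40 = 3840

3840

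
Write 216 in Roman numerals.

Convert 216 to Roman numerals:
  216 contains 2×100 (CC)
  16 contains 1×10 (X)
  6 contains 1×5 (V)
  1 contains 1×1 (I)

CCXVI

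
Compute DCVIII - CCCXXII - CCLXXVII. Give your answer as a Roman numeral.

DCVIII = 608, CCCXXII = 322, CCLXXVII = 277
608 - 322 = 286
286 - 277 = 9

IX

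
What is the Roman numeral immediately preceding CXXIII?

CXXIII = 123; previous is 122

CXXII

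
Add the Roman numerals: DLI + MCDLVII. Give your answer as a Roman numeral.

DLI = 551
MCDLVII = 1457
551 + 1457 = 2008

MMVIII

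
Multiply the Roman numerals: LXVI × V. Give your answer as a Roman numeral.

LXVI = 66
V = 5
66 × 5 = 330

CCCXXX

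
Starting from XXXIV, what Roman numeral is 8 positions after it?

XXXIV = 34
34 + 8 = 42

XLII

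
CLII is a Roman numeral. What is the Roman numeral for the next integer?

CLII = 152; next is 153

CLIII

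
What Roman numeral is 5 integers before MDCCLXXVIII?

MDCCLXXVIII = 1778
1778 - 5 = 1773

MDCCLXXIII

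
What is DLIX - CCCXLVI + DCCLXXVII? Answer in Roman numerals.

DLIX = 559, CCCXLVI = 346, DCCLXXVII = 777
559 - 346 = 213
213 + 777 = 990

CMXC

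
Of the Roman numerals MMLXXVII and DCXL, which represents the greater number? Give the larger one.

MMLXXVII = 2077
DCXL = 640
2077 is larger

MMLXXVII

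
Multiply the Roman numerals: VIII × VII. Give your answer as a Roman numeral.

VIII = 8
VII = 7
8 × 7 = 56

LVI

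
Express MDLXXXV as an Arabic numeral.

MDLXXXV: M=1000, D=500, L=50, X=10, X=10, X=10, V=5
1000 + 500 + 50 + 10 + 10 + 10 + 5 = 1585

1585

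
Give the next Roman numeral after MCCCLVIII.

MCCCLVIII = 1358, so the next integer is 1358 + 1 = 1359

MCCCLIX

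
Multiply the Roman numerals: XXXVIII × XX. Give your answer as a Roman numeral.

XXXVIII = 38
XX = 20
38 × 20 = 760

DCCLX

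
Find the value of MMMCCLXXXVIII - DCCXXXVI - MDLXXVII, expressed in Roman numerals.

MMMCCLXXXVIII = 3288, DCCXXXVI = 736, MDLXXVII = 1577
3288 - 736 = 2552
2552 - 1577 = 975

CMLXXV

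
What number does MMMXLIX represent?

MMMXLIX: M=1000, M=1000, M=1000, XL=40, IX=9
1000 + 1000 + 1000 + 40 + 9 = 3049

3049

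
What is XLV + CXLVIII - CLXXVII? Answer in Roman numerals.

XLV = 45, CXLVIII = 148, CLXXVII = 177
45 + 148 = 193
193 - 177 = 16

XVI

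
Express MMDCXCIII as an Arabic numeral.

MMDCXCIII: M=1000, M=1000, D=500, C=100, XC=90, I=1, I=1, I=1
1000 + 1000 + 500 + 100 + 90 + 1 + 1 + 1 = 2693

2693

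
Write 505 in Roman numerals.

Convert 505 to Roman numerals:
  505 contains 1×500 (D)
  5 contains 1×5 (V)

DV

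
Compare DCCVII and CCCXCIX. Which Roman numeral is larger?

DCCVII = 707
CCCXCIX = 399
707 is larger

DCCVII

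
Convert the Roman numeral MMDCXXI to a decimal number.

MMDCXXI: M=1000, M=1000, D=500, C=100, X=10, X=10, I=1
1000 + 1000 + 500 + 100 + 10 + 10 + 1 = 2621

2621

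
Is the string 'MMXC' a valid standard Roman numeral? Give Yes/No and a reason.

'MMXC': Check the rules: uses only the symbols I, V, X, L, C, D, M; no symbol is repeated more than three times in a row; V, L and D each appear at most once; the only place a smaller symbol precedes a larger one is the allowed subtractive pair XC, the symbol right after such a pair (if any) is smaller than the pair's first symbol, and otherwise the values never increase from left to right. Value: M (1000) + M (1000) + XC (90) = 2090. So it is a valid standard Roman numeral.

Yes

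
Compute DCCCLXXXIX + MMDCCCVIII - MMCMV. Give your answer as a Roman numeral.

DCCCLXXXIX = 889, MMDCCCVIII = 2808, MMCMV = 2905
889 + 2808 = 3697
3697 - 2905 = 792

DCCXCII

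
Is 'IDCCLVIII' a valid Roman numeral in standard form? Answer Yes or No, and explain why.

'IDCCLVIII': Invalid subtractive combination: ID

No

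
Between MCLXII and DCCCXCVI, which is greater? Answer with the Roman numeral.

MCLXII = 1162
DCCCXCVI = 896
1162 is larger

MCLXII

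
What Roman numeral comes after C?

C = 100, so the next integer is 100 + 1 = 101

CI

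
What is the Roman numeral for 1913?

Convert 1913 to Roman numerals:
  1913 contains 1×1000 (M)
  913 contains 1×900 (CM)
  13 contains 1×10 (X)
  3 contains 3×1 (III)

MCMXIII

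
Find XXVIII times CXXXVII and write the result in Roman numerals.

XXVIII = 28
CXXXVII = 137
28 × 137 = 3836

MMMDCCCXXXVI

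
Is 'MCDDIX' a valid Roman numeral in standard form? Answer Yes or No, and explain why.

'MCDDIX': D should not appear more than once

No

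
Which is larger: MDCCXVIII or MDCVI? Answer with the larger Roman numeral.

MDCCXVIII = 1718
MDCVI = 1606
1718 is larger

MDCCXVIII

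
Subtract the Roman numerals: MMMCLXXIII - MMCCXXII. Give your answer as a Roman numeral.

MMMCLXXIII = 3173
MMCCXXII = 2222
3173 - 2222 = 951

CMLI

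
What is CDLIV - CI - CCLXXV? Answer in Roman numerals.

CDLIV = 454, CI = 101, CCLXXV = 275
454 - 101 = 353
353 - 275 = 78

LXXVIII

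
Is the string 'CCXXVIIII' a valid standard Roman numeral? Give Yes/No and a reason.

'CCXXVIIII': More than 3 consecutive I's

No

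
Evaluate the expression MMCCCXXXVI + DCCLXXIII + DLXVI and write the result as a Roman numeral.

MMCCCXXXVI = 2336, DCCLXXIII = 773, DLXVI = 566
2336 + 773 = 3109
3109 + 566 = 3675

MMMDCLXXV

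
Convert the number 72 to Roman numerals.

Convert 72 to Roman numerals:
  72 contains 1×50 (L)
  22 contains 2×10 (XX)
  2 contains 2×1 (II)

LXXII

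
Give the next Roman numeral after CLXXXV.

CLXXXV = 185; next is 186

CLXXXVI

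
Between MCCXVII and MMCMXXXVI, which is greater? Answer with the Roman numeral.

MCCXVII = 1217
MMCMXXXVI = 2936
2936 is larger

MMCMXXXVI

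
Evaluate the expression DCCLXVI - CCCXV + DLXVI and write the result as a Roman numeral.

DCCLXVI = 766, CCCXV = 315, DLXVI = 566
766 - 315 = 451
451 + 566 = 1017

MXVII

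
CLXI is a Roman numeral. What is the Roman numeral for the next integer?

CLXI = 161; next is 162

CLXII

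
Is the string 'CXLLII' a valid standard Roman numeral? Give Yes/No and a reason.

'CXLLII': L should not appear more than once

No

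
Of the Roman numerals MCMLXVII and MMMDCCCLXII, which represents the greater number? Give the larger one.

MCMLXVII = 1967
MMMDCCCLXII = 3862
3862 is larger

MMMDCCCLXII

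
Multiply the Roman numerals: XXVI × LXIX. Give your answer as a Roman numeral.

XXVI = 26
LXIX = 69
26 × 69 = 1794

MDCCXCIV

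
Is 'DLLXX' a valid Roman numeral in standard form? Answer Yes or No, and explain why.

'DLLXX': L should not appear more than once

No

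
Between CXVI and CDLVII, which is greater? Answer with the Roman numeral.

CXVI = 116
CDLVII = 457
457 is larger

CDLVII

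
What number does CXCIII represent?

CXCIII: C=100, XC=90, I=1, I=1, I=1
100 + 90 + 1 + 1 + 1 = 193

193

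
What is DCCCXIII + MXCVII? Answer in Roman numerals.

DCCCXIII = 813
MXCVII = 1097
813 + 1097 = 1910

MCMX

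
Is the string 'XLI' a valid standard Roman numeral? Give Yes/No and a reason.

'XLI': Check the rules: uses only the symbols I, V, X, L, C, D, M; no symbol is repeated more than three times in a row; V, L and D each appear at most once; the only place a smaller symbol precedes a larger one is the allowed subtractive pair XL, the symbol right after such a pair (if any) is smaller than the pair's first symbol, and otherwise the values never increase from left to right. Value: XL (40) + I (1) = 41. So it is a valid standard Roman numeral.

Yes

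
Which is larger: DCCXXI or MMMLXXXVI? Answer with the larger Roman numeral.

DCCXXI = 721
MMMLXXXVI = 3086
3086 is larger

MMMLXXXVI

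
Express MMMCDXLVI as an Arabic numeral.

MMMCDXLVI: M=1000, M=1000, M=1000, CD=400, XL=40, V=5, I=1
1000 + 1000 + 1000 + 400 + 40 + 5 + 1 = 3446

3446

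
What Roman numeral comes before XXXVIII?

XXXVIII = 38; previous is 37

XXXVII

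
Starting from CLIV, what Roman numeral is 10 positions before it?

CLIV = 154
154 - 10 = 144

CXLIV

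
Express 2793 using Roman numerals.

Convert 2793 to Roman numerals:
  2793 contains 2×1000 (MM)
  793 contains 1×500 (D)
  293 contains 2×100 (CC)
  93 contains 1×90 (XC)
  3 contains 3×1 (III)

MMDCCXCIII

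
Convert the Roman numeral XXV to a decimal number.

XXV: X=10, X=10, V=5
10 + 10 + 5 = 25

25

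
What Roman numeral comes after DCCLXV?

DCCLXV = 765; next is 766

DCCLXVI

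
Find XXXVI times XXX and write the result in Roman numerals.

XXXVI = 36
XXX = 30
36 × 30 = 1080

MLXXX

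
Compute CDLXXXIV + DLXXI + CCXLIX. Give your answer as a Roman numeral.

CDLXXXIV = 484, DLXXI = 571, CCXLIX = 249
484 + 571 = 1055
1055 + 249 = 1304

MCCCIV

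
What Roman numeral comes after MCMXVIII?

MCMXVIII = 1918, so the next integer is 1918 + 1 = 1919

MCMXIX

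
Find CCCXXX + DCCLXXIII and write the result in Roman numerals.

CCCXXX = 330
DCCLXXIII = 773
330 + 773 = 1103

MCIII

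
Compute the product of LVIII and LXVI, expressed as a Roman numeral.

LVIII = 58
LXVI = 66
58 × 66 = 3828

MMMDCCCXXVIII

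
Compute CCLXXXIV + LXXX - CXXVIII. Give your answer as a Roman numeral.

CCLXXXIV = 284, LXXX = 80, CXXVIII = 128
284 + 80 = 364
364 - 128 = 236

CCXXXVI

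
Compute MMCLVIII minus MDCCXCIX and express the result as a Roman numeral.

MMCLVIII = 2158
MDCCXCIX = 1799
2158 - 1799 = 359

CCCLIX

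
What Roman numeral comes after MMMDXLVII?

MMMDXLVII = 3547; next is 3548

MMMDXLVIII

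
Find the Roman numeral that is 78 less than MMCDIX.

MMCDIX = 2409
2409 - 78 = 2331

MMCCCXXXI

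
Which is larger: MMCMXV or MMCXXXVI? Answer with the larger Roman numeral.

MMCMXV = 2915
MMCXXXVI = 2136
2915 is larger

MMCMXV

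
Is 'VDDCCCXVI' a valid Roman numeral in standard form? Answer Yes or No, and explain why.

'VDDCCCXVI': V should not appear more than once

No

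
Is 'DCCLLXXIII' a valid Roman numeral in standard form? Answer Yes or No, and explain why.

'DCCLLXXIII': L should not appear more than once

No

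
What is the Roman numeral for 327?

Convert 327 to Roman numerals:
  327 contains 3×100 (CCC)
  27 contains 2×10 (XX)
  7 contains 1×5 (V)
  2 contains 2×1 (II)

CCCXXVII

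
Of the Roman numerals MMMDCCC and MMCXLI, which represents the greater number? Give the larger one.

MMMDCCC = 3800
MMCXLI = 2141
3800 is larger

MMMDCCC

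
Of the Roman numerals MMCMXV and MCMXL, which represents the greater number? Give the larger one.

MMCMXV = 2915
MCMXL = 1940
2915 is larger

MMCMXV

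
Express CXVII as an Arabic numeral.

CXVII: C=100, X=10, V=5, I=1, I=1
100 + 10 + 5 + 1 + 1 = 117

117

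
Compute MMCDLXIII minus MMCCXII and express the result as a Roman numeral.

MMCDLXIII = 2463
MMCCXII = 2212
2463 - 2212 = 251

CCLI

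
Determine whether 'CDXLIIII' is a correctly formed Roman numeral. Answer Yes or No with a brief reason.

'CDXLIIII': More than 3 consecutive I's

No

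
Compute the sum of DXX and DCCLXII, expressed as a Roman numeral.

DXX = 520
DCCLXII = 762
520 + 762 = 1282

MCCLXXXII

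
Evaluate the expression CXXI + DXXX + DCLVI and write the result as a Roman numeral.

CXXI = 121, DXXX = 530, DCLVI = 656
121 + 530 = 651
651 + 656 = 1307

MCCCVII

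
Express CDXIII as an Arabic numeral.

CDXIII: CD=400, X=10, I=1, I=1, I=1
400 + 10 + 1 + 1 + 1 = 413

413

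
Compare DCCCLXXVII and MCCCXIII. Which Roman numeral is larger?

DCCCLXXVII = 877
MCCCXIII = 1313
1313 is larger

MCCCXIII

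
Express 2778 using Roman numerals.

Convert 2778 to Roman numerals:
  2778 contains 2×1000 (MM)
  778 contains 1×500 (D)
  278 contains 2×100 (CC)
  78 contains 1×50 (L)
  28 contains 2×10 (XX)
  8 contains 1×5 (V)
  3 contains 3×1 (III)

MMDCCLXXVIII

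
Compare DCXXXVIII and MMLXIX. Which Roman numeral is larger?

DCXXXVIII = 638
MMLXIX = 2069
2069 is larger

MMLXIX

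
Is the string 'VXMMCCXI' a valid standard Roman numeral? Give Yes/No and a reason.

'VXMMCCXI': Invalid subtractive combination: VX

No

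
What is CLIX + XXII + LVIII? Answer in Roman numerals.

CLIX = 159, XXII = 22, LVIII = 58
159 + 22 = 181
181 + 58 = 239

CCXXXIX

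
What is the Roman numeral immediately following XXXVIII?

XXXVIII = 38, so the next integer is 38 + 1 = 39

XXXIX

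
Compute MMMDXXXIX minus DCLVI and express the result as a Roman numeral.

MMMDXXXIX = 3539
DCLVI = 656
3539 - 656 = 2883

MMDCCCLXXXIII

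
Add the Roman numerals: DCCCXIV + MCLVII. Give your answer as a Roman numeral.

DCCCXIV = 814
MCLVII = 1157
814 + 1157 = 1971

MCMLXXI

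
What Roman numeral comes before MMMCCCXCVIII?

MMMCCCXCVIII = 3398; previous is 3397

MMMCCCXCVII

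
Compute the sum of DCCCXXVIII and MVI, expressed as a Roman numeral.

DCCCXXVIII = 828
MVI = 1006
828 + 1006 = 1834

MDCCCXXXIV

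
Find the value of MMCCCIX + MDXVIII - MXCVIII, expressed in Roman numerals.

MMCCCIX = 2309, MDXVIII = 1518, MXCVIII = 1098
2309 + 1518 = 3827
3827 - 1098 = 2729

MMDCCXXIX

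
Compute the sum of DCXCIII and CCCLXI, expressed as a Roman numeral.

DCXCIII = 693
CCCLXI = 361
693 + 361 = 1054

MLIV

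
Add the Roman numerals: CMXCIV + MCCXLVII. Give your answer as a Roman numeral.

CMXCIV = 994
MCCXLVII = 1247
994 + 1247 = 2241

MMCCXLI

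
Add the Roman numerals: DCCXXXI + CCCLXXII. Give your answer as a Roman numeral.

DCCXXXI = 731
CCCLXXII = 372
731 + 372 = 1103

MCIII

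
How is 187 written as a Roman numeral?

Convert 187 to Roman numerals:
  187 contains 1×100 (C)
  87 contains 1×50 (L)
  37 contains 3×10 (XXX)
  7 contains 1×5 (V)
  2 contains 2×1 (II)

CLXXXVII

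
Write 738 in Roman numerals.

Convert 738 to Roman numerals:
  738 contains 1×500 (D)
  238 contains 2×100 (CC)
  38 contains 3×10 (XXX)
  8 contains 1×5 (V)
  3 contains 3×1 (III)

DCCXXXVIII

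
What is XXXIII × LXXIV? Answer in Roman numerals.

XXXIII = 33
LXXIV = 74
33 × 74 = 2442

MMCDXLII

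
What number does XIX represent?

XIX: X=10, IX=9
10 + 9 = 19

19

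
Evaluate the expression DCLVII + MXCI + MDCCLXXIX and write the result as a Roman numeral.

DCLVII = 657, MXCI = 1091, MDCCLXXIX = 1779
657 + 1091 = 1748
1748 + 1779 = 3527

MMMDXXVII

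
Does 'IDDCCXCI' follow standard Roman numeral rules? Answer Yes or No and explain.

'IDDCCXCI': D should not appear more than once

No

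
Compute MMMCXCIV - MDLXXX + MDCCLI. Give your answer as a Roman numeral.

MMMCXCIV = 3194, MDLXXX = 1580, MDCCLI = 1751
3194 - 1580 = 1614
1614 + 1751 = 3365

MMMCCCLXV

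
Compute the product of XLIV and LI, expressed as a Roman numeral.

XLIV = 44
LI = 51
44 × 51 = 2244

MMCCXLIV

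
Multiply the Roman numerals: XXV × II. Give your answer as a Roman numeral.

XXV = 25
II = 2
25 × 2 = 50

L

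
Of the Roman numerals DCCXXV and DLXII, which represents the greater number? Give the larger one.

DCCXXV = 725
DLXII = 562
725 is larger

DCCXXV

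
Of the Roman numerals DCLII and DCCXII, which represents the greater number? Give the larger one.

DCLII = 652
DCCXII = 712
712 is larger

DCCXII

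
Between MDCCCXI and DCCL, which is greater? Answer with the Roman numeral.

MDCCCXI = 1811
DCCL = 750
1811 is larger

MDCCCXI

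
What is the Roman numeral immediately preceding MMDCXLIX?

MMDCXLIX = 2649, so the previous integer is 2649 - 1 = 2648

MMDCXLVIII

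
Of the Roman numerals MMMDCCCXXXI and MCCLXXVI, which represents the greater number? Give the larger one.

MMMDCCCXXXI = 3831
MCCLXXVI = 1276
3831 is larger

MMMDCCCXXXI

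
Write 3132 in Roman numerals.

Convert 3132 to Roman numerals:
  3132 contains 3×1000 (MMM)
  132 contains 1×100 (C)
  32 contains 3×10 (XXX)
  2 contains 2×1 (II)

MMMCXXXII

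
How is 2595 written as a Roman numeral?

Convert 2595 to Roman numerals:
  2595 contains 2×1000 (MM)
  595 contains 1×500 (D)
  95 contains 1×90 (XC)
  5 contains 1×5 (V)

MMDXCV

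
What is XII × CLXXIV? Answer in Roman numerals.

XII = 12
CLXXIV = 174
12 × 174 = 2088

MMLXXXVIII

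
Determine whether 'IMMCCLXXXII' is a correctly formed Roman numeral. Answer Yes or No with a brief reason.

'IMMCCLXXXII': Invalid subtractive combination: IM

No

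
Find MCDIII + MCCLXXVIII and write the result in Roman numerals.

MCDIII = 1403
MCCLXXVIII = 1278
1403 + 1278 = 2681

MMDCLXXXI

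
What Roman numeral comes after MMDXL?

MMDXL = 2540; next is 2541

MMDXLI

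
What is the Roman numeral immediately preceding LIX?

LIX = 59; previous is 58

LVIII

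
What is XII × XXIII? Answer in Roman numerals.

XII = 12
XXIII = 23
12 × 23 = 276

CCLXXVI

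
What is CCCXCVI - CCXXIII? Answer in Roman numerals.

CCCXCVI = 396
CCXXIII = 223
396 - 223 = 173

CLXXIII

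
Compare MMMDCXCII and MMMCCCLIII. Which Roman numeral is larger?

MMMDCXCII = 3692
MMMCCCLIII = 3353
3692 is larger

MMMDCXCII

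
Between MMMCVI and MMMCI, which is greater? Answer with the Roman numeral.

MMMCVI = 3106
MMMCI = 3101
3106 is larger

MMMCVI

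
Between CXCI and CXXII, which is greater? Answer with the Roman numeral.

CXCI = 191
CXXII = 122
191 is larger

CXCI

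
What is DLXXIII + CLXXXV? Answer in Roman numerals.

DLXXIII = 573
CLXXXV = 185
573 + 185 = 758

DCCLVIII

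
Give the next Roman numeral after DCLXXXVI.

DCLXXXVI = 686; next is 687

DCLXXXVII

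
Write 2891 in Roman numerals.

Convert 2891 to Roman numerals:
  2891 contains 2×1000 (MM)
  891 contains 1×500 (D)
  391 contains 3×100 (CCC)
  91 contains 1×90 (XC)
  1 contains 1×1 (I)

MMDCCCXCI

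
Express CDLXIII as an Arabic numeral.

CDLXIII: CD=400, L=50, X=10, I=1, I=1, I=1
400 + 50 + 10 + 1 + 1 + 1 = 463

463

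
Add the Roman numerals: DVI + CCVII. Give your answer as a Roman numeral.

DVI = 506
CCVII = 207
506 + 207 = 713

DCCXIII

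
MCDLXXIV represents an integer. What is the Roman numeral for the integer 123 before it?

MCDLXXIV = 1474
1474 - 123 = 1351

MCCCLI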